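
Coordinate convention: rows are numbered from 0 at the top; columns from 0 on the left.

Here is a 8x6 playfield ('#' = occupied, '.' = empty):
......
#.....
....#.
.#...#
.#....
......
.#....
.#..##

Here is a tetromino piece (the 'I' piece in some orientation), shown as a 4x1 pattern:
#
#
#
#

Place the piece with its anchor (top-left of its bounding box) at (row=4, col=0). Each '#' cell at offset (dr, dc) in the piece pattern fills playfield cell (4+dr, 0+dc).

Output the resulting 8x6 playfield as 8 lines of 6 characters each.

Fill (4+0,0+0) = (4,0)
Fill (4+1,0+0) = (5,0)
Fill (4+2,0+0) = (6,0)
Fill (4+3,0+0) = (7,0)

Answer: ......
#.....
....#.
.#...#
##....
#.....
##....
##..##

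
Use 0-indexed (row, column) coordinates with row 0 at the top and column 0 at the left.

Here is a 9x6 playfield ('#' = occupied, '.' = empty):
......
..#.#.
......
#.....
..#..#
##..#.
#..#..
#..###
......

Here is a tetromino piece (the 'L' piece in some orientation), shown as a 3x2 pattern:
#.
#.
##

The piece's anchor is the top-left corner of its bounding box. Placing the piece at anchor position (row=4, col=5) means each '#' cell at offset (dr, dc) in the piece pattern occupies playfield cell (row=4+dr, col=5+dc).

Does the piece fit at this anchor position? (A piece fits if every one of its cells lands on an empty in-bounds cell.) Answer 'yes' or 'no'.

Answer: no

Derivation:
Check each piece cell at anchor (4, 5):
  offset (0,0) -> (4,5): occupied ('#') -> FAIL
  offset (1,0) -> (5,5): empty -> OK
  offset (2,0) -> (6,5): empty -> OK
  offset (2,1) -> (6,6): out of bounds -> FAIL
All cells valid: no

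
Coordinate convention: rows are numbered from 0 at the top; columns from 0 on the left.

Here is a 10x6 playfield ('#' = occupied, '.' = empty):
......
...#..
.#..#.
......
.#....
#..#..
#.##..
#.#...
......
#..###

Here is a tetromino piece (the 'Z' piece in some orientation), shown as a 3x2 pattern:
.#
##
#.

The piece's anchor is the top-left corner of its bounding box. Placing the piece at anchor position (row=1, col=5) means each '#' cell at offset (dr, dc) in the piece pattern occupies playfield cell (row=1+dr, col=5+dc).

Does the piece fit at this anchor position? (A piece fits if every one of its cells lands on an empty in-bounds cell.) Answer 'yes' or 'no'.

Check each piece cell at anchor (1, 5):
  offset (0,1) -> (1,6): out of bounds -> FAIL
  offset (1,0) -> (2,5): empty -> OK
  offset (1,1) -> (2,6): out of bounds -> FAIL
  offset (2,0) -> (3,5): empty -> OK
All cells valid: no

Answer: no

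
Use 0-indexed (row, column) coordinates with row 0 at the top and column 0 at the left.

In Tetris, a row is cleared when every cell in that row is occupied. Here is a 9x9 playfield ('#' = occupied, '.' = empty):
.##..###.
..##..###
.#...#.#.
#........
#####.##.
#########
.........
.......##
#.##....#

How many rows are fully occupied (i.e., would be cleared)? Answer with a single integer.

Answer: 1

Derivation:
Check each row:
  row 0: 4 empty cells -> not full
  row 1: 4 empty cells -> not full
  row 2: 6 empty cells -> not full
  row 3: 8 empty cells -> not full
  row 4: 2 empty cells -> not full
  row 5: 0 empty cells -> FULL (clear)
  row 6: 9 empty cells -> not full
  row 7: 7 empty cells -> not full
  row 8: 5 empty cells -> not full
Total rows cleared: 1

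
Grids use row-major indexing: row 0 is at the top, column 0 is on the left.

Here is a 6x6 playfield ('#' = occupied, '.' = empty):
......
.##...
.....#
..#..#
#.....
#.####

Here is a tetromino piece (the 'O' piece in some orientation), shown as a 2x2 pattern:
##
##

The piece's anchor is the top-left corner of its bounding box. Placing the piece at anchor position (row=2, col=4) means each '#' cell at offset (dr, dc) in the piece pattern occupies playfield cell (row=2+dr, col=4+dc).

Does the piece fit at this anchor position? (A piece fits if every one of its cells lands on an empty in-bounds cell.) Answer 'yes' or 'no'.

Answer: no

Derivation:
Check each piece cell at anchor (2, 4):
  offset (0,0) -> (2,4): empty -> OK
  offset (0,1) -> (2,5): occupied ('#') -> FAIL
  offset (1,0) -> (3,4): empty -> OK
  offset (1,1) -> (3,5): occupied ('#') -> FAIL
All cells valid: no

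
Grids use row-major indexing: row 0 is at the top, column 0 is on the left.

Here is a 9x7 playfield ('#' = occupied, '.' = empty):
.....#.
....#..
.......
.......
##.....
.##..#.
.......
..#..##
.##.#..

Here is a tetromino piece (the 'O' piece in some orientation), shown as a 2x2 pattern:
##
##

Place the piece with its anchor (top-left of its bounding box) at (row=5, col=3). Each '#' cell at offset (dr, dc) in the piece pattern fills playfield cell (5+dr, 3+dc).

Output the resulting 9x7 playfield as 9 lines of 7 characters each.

Answer: .....#.
....#..
.......
.......
##.....
.#####.
...##..
..#..##
.##.#..

Derivation:
Fill (5+0,3+0) = (5,3)
Fill (5+0,3+1) = (5,4)
Fill (5+1,3+0) = (6,3)
Fill (5+1,3+1) = (6,4)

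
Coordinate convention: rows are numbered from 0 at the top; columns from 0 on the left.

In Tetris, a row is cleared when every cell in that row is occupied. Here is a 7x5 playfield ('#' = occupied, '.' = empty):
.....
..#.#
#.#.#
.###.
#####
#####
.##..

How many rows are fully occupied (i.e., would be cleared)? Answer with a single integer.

Check each row:
  row 0: 5 empty cells -> not full
  row 1: 3 empty cells -> not full
  row 2: 2 empty cells -> not full
  row 3: 2 empty cells -> not full
  row 4: 0 empty cells -> FULL (clear)
  row 5: 0 empty cells -> FULL (clear)
  row 6: 3 empty cells -> not full
Total rows cleared: 2

Answer: 2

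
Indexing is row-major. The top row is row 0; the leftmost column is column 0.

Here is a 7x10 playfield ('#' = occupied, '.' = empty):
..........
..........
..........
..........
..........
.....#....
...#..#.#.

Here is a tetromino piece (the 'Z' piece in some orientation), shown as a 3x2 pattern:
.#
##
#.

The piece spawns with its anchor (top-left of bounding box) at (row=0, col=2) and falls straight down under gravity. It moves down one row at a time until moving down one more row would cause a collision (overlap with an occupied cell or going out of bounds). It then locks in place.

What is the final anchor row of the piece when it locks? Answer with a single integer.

Spawn at (row=0, col=2). Try each row:
  row 0: fits
  row 1: fits
  row 2: fits
  row 3: fits
  row 4: fits
  row 5: blocked -> lock at row 4

Answer: 4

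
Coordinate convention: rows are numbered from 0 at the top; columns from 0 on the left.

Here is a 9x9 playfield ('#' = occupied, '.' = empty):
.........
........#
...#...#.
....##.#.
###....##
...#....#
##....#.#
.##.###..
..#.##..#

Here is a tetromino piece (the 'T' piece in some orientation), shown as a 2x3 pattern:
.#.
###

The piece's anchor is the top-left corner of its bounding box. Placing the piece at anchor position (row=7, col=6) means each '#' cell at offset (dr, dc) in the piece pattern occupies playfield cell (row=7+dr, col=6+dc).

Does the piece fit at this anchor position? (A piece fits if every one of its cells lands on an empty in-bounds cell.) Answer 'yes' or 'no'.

Check each piece cell at anchor (7, 6):
  offset (0,1) -> (7,7): empty -> OK
  offset (1,0) -> (8,6): empty -> OK
  offset (1,1) -> (8,7): empty -> OK
  offset (1,2) -> (8,8): occupied ('#') -> FAIL
All cells valid: no

Answer: no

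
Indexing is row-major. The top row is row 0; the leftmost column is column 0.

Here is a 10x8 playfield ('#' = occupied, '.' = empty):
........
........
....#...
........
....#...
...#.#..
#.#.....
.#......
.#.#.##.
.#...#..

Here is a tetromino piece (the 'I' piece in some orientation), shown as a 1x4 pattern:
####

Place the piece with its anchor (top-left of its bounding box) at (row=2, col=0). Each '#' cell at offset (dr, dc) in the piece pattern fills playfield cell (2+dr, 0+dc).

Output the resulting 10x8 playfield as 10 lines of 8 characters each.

Answer: ........
........
#####...
........
....#...
...#.#..
#.#.....
.#......
.#.#.##.
.#...#..

Derivation:
Fill (2+0,0+0) = (2,0)
Fill (2+0,0+1) = (2,1)
Fill (2+0,0+2) = (2,2)
Fill (2+0,0+3) = (2,3)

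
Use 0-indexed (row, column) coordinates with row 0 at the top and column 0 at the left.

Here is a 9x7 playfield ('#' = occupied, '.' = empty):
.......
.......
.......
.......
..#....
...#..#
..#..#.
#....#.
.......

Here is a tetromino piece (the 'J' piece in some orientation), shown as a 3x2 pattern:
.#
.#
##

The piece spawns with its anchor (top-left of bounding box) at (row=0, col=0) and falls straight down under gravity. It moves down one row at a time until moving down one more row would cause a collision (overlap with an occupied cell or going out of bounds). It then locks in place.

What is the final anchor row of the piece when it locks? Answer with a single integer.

Spawn at (row=0, col=0). Try each row:
  row 0: fits
  row 1: fits
  row 2: fits
  row 3: fits
  row 4: fits
  row 5: blocked -> lock at row 4

Answer: 4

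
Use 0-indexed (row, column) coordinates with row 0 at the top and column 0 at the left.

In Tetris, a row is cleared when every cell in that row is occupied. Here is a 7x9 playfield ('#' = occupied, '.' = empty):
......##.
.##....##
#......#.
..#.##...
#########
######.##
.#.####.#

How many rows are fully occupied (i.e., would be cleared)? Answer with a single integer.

Answer: 1

Derivation:
Check each row:
  row 0: 7 empty cells -> not full
  row 1: 5 empty cells -> not full
  row 2: 7 empty cells -> not full
  row 3: 6 empty cells -> not full
  row 4: 0 empty cells -> FULL (clear)
  row 5: 1 empty cell -> not full
  row 6: 3 empty cells -> not full
Total rows cleared: 1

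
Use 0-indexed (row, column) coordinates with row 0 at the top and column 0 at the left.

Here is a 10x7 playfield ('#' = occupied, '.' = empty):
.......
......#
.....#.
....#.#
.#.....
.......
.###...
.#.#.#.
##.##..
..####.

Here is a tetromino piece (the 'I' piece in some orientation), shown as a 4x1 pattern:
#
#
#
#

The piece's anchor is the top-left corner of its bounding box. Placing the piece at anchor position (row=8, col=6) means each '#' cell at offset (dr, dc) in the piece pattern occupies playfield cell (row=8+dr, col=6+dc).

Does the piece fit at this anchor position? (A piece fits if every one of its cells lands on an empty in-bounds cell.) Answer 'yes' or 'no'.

Answer: no

Derivation:
Check each piece cell at anchor (8, 6):
  offset (0,0) -> (8,6): empty -> OK
  offset (1,0) -> (9,6): empty -> OK
  offset (2,0) -> (10,6): out of bounds -> FAIL
  offset (3,0) -> (11,6): out of bounds -> FAIL
All cells valid: no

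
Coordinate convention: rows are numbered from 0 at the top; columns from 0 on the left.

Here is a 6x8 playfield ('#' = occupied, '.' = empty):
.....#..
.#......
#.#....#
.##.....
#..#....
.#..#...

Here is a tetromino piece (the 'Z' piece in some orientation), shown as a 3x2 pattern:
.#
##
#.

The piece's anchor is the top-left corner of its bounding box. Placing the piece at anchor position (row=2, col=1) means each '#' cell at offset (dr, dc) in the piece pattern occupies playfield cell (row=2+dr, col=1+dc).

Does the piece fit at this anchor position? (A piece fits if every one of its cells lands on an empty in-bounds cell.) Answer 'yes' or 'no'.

Check each piece cell at anchor (2, 1):
  offset (0,1) -> (2,2): occupied ('#') -> FAIL
  offset (1,0) -> (3,1): occupied ('#') -> FAIL
  offset (1,1) -> (3,2): occupied ('#') -> FAIL
  offset (2,0) -> (4,1): empty -> OK
All cells valid: no

Answer: no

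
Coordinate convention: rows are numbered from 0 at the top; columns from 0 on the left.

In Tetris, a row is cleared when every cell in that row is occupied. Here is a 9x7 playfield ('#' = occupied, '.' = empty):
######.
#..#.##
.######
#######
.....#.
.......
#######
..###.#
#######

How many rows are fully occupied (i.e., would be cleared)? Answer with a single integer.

Answer: 3

Derivation:
Check each row:
  row 0: 1 empty cell -> not full
  row 1: 3 empty cells -> not full
  row 2: 1 empty cell -> not full
  row 3: 0 empty cells -> FULL (clear)
  row 4: 6 empty cells -> not full
  row 5: 7 empty cells -> not full
  row 6: 0 empty cells -> FULL (clear)
  row 7: 3 empty cells -> not full
  row 8: 0 empty cells -> FULL (clear)
Total rows cleared: 3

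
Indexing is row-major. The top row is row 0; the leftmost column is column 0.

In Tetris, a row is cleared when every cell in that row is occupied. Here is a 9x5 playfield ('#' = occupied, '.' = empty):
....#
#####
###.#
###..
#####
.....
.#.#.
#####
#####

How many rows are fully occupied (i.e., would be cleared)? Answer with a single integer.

Answer: 4

Derivation:
Check each row:
  row 0: 4 empty cells -> not full
  row 1: 0 empty cells -> FULL (clear)
  row 2: 1 empty cell -> not full
  row 3: 2 empty cells -> not full
  row 4: 0 empty cells -> FULL (clear)
  row 5: 5 empty cells -> not full
  row 6: 3 empty cells -> not full
  row 7: 0 empty cells -> FULL (clear)
  row 8: 0 empty cells -> FULL (clear)
Total rows cleared: 4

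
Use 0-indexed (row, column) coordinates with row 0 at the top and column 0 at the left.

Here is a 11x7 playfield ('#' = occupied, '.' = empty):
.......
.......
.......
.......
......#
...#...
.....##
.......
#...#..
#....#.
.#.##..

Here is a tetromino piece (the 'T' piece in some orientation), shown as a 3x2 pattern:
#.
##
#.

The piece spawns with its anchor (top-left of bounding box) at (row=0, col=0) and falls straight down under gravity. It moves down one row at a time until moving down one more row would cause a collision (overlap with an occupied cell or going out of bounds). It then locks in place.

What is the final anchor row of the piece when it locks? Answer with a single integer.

Answer: 5

Derivation:
Spawn at (row=0, col=0). Try each row:
  row 0: fits
  row 1: fits
  row 2: fits
  row 3: fits
  row 4: fits
  row 5: fits
  row 6: blocked -> lock at row 5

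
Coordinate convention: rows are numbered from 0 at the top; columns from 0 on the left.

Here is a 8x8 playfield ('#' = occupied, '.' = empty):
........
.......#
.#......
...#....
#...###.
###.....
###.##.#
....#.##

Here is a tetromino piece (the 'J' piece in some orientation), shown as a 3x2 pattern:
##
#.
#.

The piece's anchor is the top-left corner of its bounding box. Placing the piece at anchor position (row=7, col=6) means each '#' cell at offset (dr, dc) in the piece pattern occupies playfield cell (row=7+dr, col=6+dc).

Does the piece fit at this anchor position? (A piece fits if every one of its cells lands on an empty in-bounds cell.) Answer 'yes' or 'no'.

Check each piece cell at anchor (7, 6):
  offset (0,0) -> (7,6): occupied ('#') -> FAIL
  offset (0,1) -> (7,7): occupied ('#') -> FAIL
  offset (1,0) -> (8,6): out of bounds -> FAIL
  offset (2,0) -> (9,6): out of bounds -> FAIL
All cells valid: no

Answer: no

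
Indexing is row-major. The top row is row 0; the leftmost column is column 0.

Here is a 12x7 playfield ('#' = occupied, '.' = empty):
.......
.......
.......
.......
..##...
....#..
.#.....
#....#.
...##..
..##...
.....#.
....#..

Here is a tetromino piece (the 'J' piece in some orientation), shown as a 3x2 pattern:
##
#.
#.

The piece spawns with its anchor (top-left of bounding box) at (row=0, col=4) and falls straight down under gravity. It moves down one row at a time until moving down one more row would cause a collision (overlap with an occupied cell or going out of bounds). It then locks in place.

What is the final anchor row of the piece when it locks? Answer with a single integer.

Answer: 2

Derivation:
Spawn at (row=0, col=4). Try each row:
  row 0: fits
  row 1: fits
  row 2: fits
  row 3: blocked -> lock at row 2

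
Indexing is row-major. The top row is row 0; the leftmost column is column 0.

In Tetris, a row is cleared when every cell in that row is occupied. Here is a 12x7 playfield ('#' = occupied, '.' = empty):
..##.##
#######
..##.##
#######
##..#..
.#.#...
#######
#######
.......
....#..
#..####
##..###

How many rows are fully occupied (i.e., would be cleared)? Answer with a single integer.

Check each row:
  row 0: 3 empty cells -> not full
  row 1: 0 empty cells -> FULL (clear)
  row 2: 3 empty cells -> not full
  row 3: 0 empty cells -> FULL (clear)
  row 4: 4 empty cells -> not full
  row 5: 5 empty cells -> not full
  row 6: 0 empty cells -> FULL (clear)
  row 7: 0 empty cells -> FULL (clear)
  row 8: 7 empty cells -> not full
  row 9: 6 empty cells -> not full
  row 10: 2 empty cells -> not full
  row 11: 2 empty cells -> not full
Total rows cleared: 4

Answer: 4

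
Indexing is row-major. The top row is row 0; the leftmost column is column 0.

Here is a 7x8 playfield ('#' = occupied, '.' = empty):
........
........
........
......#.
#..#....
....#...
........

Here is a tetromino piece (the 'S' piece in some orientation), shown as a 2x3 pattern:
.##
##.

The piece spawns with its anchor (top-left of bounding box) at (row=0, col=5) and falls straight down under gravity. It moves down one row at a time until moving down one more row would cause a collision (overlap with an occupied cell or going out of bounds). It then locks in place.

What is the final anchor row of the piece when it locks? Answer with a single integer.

Spawn at (row=0, col=5). Try each row:
  row 0: fits
  row 1: fits
  row 2: blocked -> lock at row 1

Answer: 1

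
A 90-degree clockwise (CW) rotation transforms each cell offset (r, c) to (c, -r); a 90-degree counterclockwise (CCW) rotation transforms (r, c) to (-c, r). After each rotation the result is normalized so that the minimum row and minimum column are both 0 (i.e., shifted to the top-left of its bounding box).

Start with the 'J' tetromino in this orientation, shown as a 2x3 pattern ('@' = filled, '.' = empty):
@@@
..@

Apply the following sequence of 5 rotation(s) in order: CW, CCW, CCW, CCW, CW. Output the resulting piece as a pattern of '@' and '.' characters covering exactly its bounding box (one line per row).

Start:
@@@
..@
After rotation 1 (CW):
.@
.@
@@
After rotation 2 (CCW):
@@@
..@
After rotation 3 (CCW):
@@
@.
@.
After rotation 4 (CCW):
@..
@@@
After rotation 5 (CW):
@@
@.
@.

Answer: @@
@.
@.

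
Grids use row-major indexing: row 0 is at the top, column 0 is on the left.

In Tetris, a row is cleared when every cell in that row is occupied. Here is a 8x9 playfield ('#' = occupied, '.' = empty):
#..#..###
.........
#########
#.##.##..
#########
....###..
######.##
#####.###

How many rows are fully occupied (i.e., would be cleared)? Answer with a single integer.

Answer: 2

Derivation:
Check each row:
  row 0: 4 empty cells -> not full
  row 1: 9 empty cells -> not full
  row 2: 0 empty cells -> FULL (clear)
  row 3: 4 empty cells -> not full
  row 4: 0 empty cells -> FULL (clear)
  row 5: 6 empty cells -> not full
  row 6: 1 empty cell -> not full
  row 7: 1 empty cell -> not full
Total rows cleared: 2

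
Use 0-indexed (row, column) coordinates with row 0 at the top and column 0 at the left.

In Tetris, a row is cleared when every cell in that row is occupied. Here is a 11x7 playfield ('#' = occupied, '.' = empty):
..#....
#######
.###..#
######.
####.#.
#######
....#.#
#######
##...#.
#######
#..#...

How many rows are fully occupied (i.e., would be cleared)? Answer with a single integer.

Answer: 4

Derivation:
Check each row:
  row 0: 6 empty cells -> not full
  row 1: 0 empty cells -> FULL (clear)
  row 2: 3 empty cells -> not full
  row 3: 1 empty cell -> not full
  row 4: 2 empty cells -> not full
  row 5: 0 empty cells -> FULL (clear)
  row 6: 5 empty cells -> not full
  row 7: 0 empty cells -> FULL (clear)
  row 8: 4 empty cells -> not full
  row 9: 0 empty cells -> FULL (clear)
  row 10: 5 empty cells -> not full
Total rows cleared: 4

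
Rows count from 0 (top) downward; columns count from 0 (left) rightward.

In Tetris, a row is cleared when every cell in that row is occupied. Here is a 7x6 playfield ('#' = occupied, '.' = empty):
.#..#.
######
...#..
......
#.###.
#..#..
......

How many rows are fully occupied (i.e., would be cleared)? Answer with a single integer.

Check each row:
  row 0: 4 empty cells -> not full
  row 1: 0 empty cells -> FULL (clear)
  row 2: 5 empty cells -> not full
  row 3: 6 empty cells -> not full
  row 4: 2 empty cells -> not full
  row 5: 4 empty cells -> not full
  row 6: 6 empty cells -> not full
Total rows cleared: 1

Answer: 1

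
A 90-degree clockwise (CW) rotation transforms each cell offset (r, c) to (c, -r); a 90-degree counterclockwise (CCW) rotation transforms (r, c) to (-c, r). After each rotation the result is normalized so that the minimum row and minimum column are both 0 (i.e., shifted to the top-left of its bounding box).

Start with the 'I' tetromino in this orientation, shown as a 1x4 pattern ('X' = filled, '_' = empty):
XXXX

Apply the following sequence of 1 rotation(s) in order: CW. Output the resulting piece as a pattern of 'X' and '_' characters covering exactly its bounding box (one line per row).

Start:
XXXX
After rotation 1 (CW):
X
X
X
X

Answer: X
X
X
X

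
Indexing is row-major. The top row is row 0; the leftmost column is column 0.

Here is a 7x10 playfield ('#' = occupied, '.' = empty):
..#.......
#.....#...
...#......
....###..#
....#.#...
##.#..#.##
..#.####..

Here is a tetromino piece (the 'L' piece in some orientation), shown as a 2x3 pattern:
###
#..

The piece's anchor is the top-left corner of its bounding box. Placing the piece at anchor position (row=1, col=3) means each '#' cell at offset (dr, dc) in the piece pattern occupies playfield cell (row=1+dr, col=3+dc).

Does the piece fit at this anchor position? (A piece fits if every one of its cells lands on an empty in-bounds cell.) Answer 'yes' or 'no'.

Check each piece cell at anchor (1, 3):
  offset (0,0) -> (1,3): empty -> OK
  offset (0,1) -> (1,4): empty -> OK
  offset (0,2) -> (1,5): empty -> OK
  offset (1,0) -> (2,3): occupied ('#') -> FAIL
All cells valid: no

Answer: no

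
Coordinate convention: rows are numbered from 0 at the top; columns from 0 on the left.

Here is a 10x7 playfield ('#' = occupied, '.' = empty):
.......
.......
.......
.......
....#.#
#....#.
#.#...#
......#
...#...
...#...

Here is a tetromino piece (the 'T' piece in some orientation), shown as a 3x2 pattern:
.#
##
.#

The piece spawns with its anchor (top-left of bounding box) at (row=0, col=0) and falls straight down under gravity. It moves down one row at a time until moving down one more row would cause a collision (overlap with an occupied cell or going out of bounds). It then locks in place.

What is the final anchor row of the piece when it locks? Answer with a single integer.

Answer: 3

Derivation:
Spawn at (row=0, col=0). Try each row:
  row 0: fits
  row 1: fits
  row 2: fits
  row 3: fits
  row 4: blocked -> lock at row 3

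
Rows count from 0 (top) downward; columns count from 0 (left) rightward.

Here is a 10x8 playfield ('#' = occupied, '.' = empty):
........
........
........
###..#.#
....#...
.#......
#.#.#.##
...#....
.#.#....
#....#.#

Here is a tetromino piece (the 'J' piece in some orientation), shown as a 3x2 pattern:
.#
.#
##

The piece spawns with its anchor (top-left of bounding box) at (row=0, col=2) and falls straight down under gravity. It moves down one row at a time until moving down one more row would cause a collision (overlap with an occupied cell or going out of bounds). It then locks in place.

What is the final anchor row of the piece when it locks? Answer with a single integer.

Answer: 0

Derivation:
Spawn at (row=0, col=2). Try each row:
  row 0: fits
  row 1: blocked -> lock at row 0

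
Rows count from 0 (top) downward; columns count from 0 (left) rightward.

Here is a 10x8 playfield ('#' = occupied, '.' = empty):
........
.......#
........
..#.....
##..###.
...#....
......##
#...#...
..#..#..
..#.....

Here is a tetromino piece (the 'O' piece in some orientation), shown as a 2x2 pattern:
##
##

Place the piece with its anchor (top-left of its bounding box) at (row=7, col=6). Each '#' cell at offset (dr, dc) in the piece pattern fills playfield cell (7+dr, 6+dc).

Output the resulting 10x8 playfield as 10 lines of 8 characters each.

Answer: ........
.......#
........
..#.....
##..###.
...#....
......##
#...#.##
..#..###
..#.....

Derivation:
Fill (7+0,6+0) = (7,6)
Fill (7+0,6+1) = (7,7)
Fill (7+1,6+0) = (8,6)
Fill (7+1,6+1) = (8,7)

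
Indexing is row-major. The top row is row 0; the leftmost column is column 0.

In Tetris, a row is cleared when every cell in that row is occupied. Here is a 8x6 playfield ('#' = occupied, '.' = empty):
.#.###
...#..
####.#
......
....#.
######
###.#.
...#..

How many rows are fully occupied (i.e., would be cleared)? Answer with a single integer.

Check each row:
  row 0: 2 empty cells -> not full
  row 1: 5 empty cells -> not full
  row 2: 1 empty cell -> not full
  row 3: 6 empty cells -> not full
  row 4: 5 empty cells -> not full
  row 5: 0 empty cells -> FULL (clear)
  row 6: 2 empty cells -> not full
  row 7: 5 empty cells -> not full
Total rows cleared: 1

Answer: 1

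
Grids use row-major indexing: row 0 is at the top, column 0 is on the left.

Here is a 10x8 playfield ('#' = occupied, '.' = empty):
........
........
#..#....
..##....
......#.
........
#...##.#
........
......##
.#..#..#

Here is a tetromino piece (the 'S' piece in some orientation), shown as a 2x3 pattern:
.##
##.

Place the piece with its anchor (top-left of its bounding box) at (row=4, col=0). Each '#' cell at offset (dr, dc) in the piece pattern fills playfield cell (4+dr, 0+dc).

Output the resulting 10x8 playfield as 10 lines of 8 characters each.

Fill (4+0,0+1) = (4,1)
Fill (4+0,0+2) = (4,2)
Fill (4+1,0+0) = (5,0)
Fill (4+1,0+1) = (5,1)

Answer: ........
........
#..#....
..##....
.##...#.
##......
#...##.#
........
......##
.#..#..#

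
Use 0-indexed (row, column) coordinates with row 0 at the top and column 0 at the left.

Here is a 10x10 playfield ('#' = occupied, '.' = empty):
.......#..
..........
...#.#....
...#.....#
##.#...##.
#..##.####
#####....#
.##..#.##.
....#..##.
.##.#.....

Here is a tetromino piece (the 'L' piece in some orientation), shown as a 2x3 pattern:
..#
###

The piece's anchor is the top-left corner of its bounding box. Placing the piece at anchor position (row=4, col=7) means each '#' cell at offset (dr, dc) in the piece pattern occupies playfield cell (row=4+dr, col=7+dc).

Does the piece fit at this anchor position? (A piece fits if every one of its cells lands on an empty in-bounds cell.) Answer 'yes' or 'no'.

Check each piece cell at anchor (4, 7):
  offset (0,2) -> (4,9): empty -> OK
  offset (1,0) -> (5,7): occupied ('#') -> FAIL
  offset (1,1) -> (5,8): occupied ('#') -> FAIL
  offset (1,2) -> (5,9): occupied ('#') -> FAIL
All cells valid: no

Answer: no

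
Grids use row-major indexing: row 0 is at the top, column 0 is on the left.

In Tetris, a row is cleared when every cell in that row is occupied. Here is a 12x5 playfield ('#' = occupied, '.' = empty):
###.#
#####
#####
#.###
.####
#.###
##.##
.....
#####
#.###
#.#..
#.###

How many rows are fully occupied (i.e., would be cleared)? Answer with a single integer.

Check each row:
  row 0: 1 empty cell -> not full
  row 1: 0 empty cells -> FULL (clear)
  row 2: 0 empty cells -> FULL (clear)
  row 3: 1 empty cell -> not full
  row 4: 1 empty cell -> not full
  row 5: 1 empty cell -> not full
  row 6: 1 empty cell -> not full
  row 7: 5 empty cells -> not full
  row 8: 0 empty cells -> FULL (clear)
  row 9: 1 empty cell -> not full
  row 10: 3 empty cells -> not full
  row 11: 1 empty cell -> not full
Total rows cleared: 3

Answer: 3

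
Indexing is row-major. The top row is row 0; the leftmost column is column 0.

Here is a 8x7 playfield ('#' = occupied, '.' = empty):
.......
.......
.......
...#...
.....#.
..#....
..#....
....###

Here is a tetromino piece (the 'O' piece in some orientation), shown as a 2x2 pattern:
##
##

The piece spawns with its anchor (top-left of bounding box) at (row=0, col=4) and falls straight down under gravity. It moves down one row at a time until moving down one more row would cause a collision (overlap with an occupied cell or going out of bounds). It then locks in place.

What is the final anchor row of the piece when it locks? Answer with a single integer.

Spawn at (row=0, col=4). Try each row:
  row 0: fits
  row 1: fits
  row 2: fits
  row 3: blocked -> lock at row 2

Answer: 2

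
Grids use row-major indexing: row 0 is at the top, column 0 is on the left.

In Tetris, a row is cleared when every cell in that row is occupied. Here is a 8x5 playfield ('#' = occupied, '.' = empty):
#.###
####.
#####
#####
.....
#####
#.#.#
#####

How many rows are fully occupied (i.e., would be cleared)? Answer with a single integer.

Answer: 4

Derivation:
Check each row:
  row 0: 1 empty cell -> not full
  row 1: 1 empty cell -> not full
  row 2: 0 empty cells -> FULL (clear)
  row 3: 0 empty cells -> FULL (clear)
  row 4: 5 empty cells -> not full
  row 5: 0 empty cells -> FULL (clear)
  row 6: 2 empty cells -> not full
  row 7: 0 empty cells -> FULL (clear)
Total rows cleared: 4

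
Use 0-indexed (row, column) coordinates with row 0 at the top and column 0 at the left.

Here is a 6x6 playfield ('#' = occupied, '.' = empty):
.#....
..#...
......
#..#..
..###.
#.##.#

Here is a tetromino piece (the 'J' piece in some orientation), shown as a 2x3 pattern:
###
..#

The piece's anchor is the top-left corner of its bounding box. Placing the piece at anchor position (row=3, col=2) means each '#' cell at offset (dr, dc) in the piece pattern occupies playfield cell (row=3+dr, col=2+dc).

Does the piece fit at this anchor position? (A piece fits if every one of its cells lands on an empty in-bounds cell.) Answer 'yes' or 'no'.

Check each piece cell at anchor (3, 2):
  offset (0,0) -> (3,2): empty -> OK
  offset (0,1) -> (3,3): occupied ('#') -> FAIL
  offset (0,2) -> (3,4): empty -> OK
  offset (1,2) -> (4,4): occupied ('#') -> FAIL
All cells valid: no

Answer: no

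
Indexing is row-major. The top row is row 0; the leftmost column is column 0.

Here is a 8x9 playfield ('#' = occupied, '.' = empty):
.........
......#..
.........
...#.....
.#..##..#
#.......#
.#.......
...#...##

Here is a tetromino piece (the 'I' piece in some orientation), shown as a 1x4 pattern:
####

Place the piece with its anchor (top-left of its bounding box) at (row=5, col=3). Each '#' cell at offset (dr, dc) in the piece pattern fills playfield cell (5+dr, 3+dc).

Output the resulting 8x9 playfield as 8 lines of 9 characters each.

Answer: .........
......#..
.........
...#.....
.#..##..#
#..####.#
.#.......
...#...##

Derivation:
Fill (5+0,3+0) = (5,3)
Fill (5+0,3+1) = (5,4)
Fill (5+0,3+2) = (5,5)
Fill (5+0,3+3) = (5,6)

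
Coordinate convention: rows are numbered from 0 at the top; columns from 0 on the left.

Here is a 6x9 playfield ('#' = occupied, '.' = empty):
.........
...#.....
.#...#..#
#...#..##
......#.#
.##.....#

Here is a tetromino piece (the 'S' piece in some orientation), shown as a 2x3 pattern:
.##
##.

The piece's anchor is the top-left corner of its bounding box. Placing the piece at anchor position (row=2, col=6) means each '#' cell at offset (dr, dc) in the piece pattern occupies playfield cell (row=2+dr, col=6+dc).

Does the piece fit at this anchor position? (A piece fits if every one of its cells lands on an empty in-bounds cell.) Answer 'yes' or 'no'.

Answer: no

Derivation:
Check each piece cell at anchor (2, 6):
  offset (0,1) -> (2,7): empty -> OK
  offset (0,2) -> (2,8): occupied ('#') -> FAIL
  offset (1,0) -> (3,6): empty -> OK
  offset (1,1) -> (3,7): occupied ('#') -> FAIL
All cells valid: no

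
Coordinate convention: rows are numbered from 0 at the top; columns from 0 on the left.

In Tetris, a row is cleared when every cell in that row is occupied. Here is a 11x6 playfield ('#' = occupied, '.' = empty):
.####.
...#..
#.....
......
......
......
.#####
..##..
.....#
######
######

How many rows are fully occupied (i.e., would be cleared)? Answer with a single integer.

Check each row:
  row 0: 2 empty cells -> not full
  row 1: 5 empty cells -> not full
  row 2: 5 empty cells -> not full
  row 3: 6 empty cells -> not full
  row 4: 6 empty cells -> not full
  row 5: 6 empty cells -> not full
  row 6: 1 empty cell -> not full
  row 7: 4 empty cells -> not full
  row 8: 5 empty cells -> not full
  row 9: 0 empty cells -> FULL (clear)
  row 10: 0 empty cells -> FULL (clear)
Total rows cleared: 2

Answer: 2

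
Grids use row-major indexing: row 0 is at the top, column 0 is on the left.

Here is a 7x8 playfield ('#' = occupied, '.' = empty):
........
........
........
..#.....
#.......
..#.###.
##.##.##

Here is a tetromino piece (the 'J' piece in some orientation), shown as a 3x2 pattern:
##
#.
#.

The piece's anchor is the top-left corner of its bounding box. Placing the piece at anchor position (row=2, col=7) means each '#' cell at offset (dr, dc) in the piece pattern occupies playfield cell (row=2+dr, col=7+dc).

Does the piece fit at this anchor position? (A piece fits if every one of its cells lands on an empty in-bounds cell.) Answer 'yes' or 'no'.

Answer: no

Derivation:
Check each piece cell at anchor (2, 7):
  offset (0,0) -> (2,7): empty -> OK
  offset (0,1) -> (2,8): out of bounds -> FAIL
  offset (1,0) -> (3,7): empty -> OK
  offset (2,0) -> (4,7): empty -> OK
All cells valid: no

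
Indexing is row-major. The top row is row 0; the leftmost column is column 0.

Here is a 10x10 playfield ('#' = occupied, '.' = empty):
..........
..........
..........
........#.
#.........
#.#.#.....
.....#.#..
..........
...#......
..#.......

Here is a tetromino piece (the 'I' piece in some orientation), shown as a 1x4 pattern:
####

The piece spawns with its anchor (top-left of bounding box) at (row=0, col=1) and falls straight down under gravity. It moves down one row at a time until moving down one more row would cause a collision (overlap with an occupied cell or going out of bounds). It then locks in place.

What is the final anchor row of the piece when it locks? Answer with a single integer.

Answer: 4

Derivation:
Spawn at (row=0, col=1). Try each row:
  row 0: fits
  row 1: fits
  row 2: fits
  row 3: fits
  row 4: fits
  row 5: blocked -> lock at row 4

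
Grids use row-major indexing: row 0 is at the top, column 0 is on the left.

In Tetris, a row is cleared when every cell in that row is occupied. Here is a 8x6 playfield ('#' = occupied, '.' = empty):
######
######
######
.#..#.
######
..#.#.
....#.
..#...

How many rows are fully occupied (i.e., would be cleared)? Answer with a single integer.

Check each row:
  row 0: 0 empty cells -> FULL (clear)
  row 1: 0 empty cells -> FULL (clear)
  row 2: 0 empty cells -> FULL (clear)
  row 3: 4 empty cells -> not full
  row 4: 0 empty cells -> FULL (clear)
  row 5: 4 empty cells -> not full
  row 6: 5 empty cells -> not full
  row 7: 5 empty cells -> not full
Total rows cleared: 4

Answer: 4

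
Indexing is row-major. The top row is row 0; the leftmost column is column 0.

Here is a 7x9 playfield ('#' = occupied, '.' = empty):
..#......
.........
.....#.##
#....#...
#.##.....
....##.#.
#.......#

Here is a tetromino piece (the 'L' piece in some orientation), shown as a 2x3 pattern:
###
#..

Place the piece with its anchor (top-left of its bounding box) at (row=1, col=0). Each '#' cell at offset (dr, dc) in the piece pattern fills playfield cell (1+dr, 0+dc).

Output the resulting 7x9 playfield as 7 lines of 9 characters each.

Fill (1+0,0+0) = (1,0)
Fill (1+0,0+1) = (1,1)
Fill (1+0,0+2) = (1,2)
Fill (1+1,0+0) = (2,0)

Answer: ..#......
###......
#....#.##
#....#...
#.##.....
....##.#.
#.......#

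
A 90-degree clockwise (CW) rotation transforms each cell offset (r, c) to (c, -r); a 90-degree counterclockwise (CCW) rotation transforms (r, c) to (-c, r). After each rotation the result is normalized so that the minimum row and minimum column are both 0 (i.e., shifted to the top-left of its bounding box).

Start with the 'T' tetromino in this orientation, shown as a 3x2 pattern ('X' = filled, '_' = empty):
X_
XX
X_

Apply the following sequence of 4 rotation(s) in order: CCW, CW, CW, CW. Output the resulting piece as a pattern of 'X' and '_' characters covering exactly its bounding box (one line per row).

Answer: _X
XX
_X

Derivation:
Start:
X_
XX
X_
After rotation 1 (CCW):
_X_
XXX
After rotation 2 (CW):
X_
XX
X_
After rotation 3 (CW):
XXX
_X_
After rotation 4 (CW):
_X
XX
_X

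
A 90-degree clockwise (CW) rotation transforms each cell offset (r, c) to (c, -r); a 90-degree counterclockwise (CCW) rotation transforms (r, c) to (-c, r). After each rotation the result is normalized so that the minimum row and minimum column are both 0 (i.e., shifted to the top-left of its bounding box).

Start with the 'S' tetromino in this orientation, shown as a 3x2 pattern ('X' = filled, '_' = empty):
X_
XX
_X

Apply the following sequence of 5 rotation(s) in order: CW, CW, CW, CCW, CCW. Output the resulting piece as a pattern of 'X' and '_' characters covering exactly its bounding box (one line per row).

Start:
X_
XX
_X
After rotation 1 (CW):
_XX
XX_
After rotation 2 (CW):
X_
XX
_X
After rotation 3 (CW):
_XX
XX_
After rotation 4 (CCW):
X_
XX
_X
After rotation 5 (CCW):
_XX
XX_

Answer: _XX
XX_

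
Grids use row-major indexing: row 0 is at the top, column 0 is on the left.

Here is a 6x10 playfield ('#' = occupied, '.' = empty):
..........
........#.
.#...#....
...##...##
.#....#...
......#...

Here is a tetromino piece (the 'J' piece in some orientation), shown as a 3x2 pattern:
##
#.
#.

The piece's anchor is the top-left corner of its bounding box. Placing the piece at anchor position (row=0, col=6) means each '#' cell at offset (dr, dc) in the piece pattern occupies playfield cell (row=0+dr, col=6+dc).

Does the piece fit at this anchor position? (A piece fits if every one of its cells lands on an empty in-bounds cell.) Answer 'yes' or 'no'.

Check each piece cell at anchor (0, 6):
  offset (0,0) -> (0,6): empty -> OK
  offset (0,1) -> (0,7): empty -> OK
  offset (1,0) -> (1,6): empty -> OK
  offset (2,0) -> (2,6): empty -> OK
All cells valid: yes

Answer: yes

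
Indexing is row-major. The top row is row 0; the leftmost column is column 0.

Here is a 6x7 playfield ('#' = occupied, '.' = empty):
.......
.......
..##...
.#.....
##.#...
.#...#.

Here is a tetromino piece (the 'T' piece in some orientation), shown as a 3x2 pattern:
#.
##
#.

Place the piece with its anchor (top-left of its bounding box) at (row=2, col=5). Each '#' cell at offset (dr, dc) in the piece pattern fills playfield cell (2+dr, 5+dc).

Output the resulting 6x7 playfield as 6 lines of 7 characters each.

Fill (2+0,5+0) = (2,5)
Fill (2+1,5+0) = (3,5)
Fill (2+1,5+1) = (3,6)
Fill (2+2,5+0) = (4,5)

Answer: .......
.......
..##.#.
.#...##
##.#.#.
.#...#.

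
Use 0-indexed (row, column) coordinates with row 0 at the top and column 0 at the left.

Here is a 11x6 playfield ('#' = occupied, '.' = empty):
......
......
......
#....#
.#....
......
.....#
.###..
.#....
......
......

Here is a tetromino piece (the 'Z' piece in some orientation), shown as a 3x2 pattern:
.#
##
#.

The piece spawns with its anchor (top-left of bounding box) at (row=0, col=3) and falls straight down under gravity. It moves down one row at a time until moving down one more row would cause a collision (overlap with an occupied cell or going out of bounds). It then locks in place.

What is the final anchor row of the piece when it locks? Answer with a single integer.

Spawn at (row=0, col=3). Try each row:
  row 0: fits
  row 1: fits
  row 2: fits
  row 3: fits
  row 4: fits
  row 5: blocked -> lock at row 4

Answer: 4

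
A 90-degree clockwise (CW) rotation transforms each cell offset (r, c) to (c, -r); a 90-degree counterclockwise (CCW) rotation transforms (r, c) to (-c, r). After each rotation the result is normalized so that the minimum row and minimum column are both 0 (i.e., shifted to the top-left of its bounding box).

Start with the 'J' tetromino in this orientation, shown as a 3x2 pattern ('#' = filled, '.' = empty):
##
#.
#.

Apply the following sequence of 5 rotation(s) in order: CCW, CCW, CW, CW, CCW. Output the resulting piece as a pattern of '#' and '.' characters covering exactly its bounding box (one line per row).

Start:
##
#.
#.
After rotation 1 (CCW):
#..
###
After rotation 2 (CCW):
.#
.#
##
After rotation 3 (CW):
#..
###
After rotation 4 (CW):
##
#.
#.
After rotation 5 (CCW):
#..
###

Answer: #..
###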